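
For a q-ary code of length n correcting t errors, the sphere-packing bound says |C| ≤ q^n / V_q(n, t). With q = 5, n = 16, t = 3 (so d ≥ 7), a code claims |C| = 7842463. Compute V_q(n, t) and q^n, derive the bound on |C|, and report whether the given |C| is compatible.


V_q(n, t) = 37825, q^n = 152587890625, Hamming bound = 4034048, |C| = 7842463 > bound (violated).

Step 1: Compute V_q(n, t) = Σ_{j=0}^3 C(n, j) (q−1)^j.
  j = 0: C(16,0)·(4)^0 = 1·1 = 1.
  j = 1: C(16,1)·(4)^1 = 16·4 = 64.
  j = 2: C(16,2)·(4)^2 = 120·16 = 1920.
  j = 3: C(16,3)·(4)^3 = 560·64 = 35840.
  V_q(n, t) = 1 + 64 + 1920 + 35840 = 37825.
Step 2: q^n = 5^16 = 152587890625.
Step 3: Hamming bound ⌊q^n / V_q(n,t)⌋ = ⌊152587890625/37825⌋ = 4034048.
Step 4: Compare |C| = 7842463 to 4034048: violated.
The claimed |C| lies above the Hamming bound, so no 5-ary code of length 16 with d ≥ 7 can have 7842463 codewords.


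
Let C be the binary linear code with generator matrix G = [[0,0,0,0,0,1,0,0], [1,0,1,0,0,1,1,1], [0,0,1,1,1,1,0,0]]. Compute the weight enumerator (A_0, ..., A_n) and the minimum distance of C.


Weight distribution: A_0 = 1, A_1 = 1, A_3 = 1, A_4 = 2, A_5 = 2, A_6 = 1. Minimum distance d = 1.

Enumerate all 2^3 = 8 messages m ∈ F_2^3.
For each, compute codeword c = mG in F_2^8, then tally its weight.
  m = 000 → c = 00000000, weight = 0.
  m = 100 → c = 00000100, weight = 1.
  m = 010 → c = 10100111, weight = 5.
  m = 110 → c = 10100011, weight = 4.
  m = 001 → c = 00111100, weight = 4.
  m = 101 → c = 00111000, weight = 3.
  m = 011 → c = 10011011, weight = 5.
  m = 111 → c = 10011111, weight = 6.
Tally weights:
  weight 0: 1 codewords.
  weight 1: 1 codewords.
  weight 3: 1 codewords.
  weight 4: 2 codewords.
  weight 5: 2 codewords.
  weight 6: 1 codewords.
Minimum distance d = smallest w > 0 with A_w > 0 = 1.
Sanity: Σ A_w = 8 = 2^3 = 8 ✓.


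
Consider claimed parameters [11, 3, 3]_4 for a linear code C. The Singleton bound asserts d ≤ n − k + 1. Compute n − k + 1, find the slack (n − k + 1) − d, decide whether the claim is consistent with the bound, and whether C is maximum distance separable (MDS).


Singleton RHS = n − k + 1 = 9, slack = 6, bound satisfied, not MDS.

Singleton bound: d ≤ n − k + 1.
Here n = 11, k = 3, so n − k + 1 = 9.
Given d = 3, check d ≤ 9: YES.
Slack = (n − k + 1) − d = 6.
The code is NOT MDS (slack = 6 > 0).
Description: the claimed parameters are [11, 3, 3]_4; such a code would be non-MDS.


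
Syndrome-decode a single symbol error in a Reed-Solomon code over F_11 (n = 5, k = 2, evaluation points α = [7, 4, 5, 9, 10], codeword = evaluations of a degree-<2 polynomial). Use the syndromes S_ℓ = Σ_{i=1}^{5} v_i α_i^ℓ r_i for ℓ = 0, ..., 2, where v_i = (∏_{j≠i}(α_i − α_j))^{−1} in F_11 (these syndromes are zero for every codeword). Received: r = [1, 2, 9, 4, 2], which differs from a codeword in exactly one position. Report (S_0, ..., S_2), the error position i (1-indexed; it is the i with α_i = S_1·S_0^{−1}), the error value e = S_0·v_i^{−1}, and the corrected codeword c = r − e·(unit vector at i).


S = (1, 10, 1), error at position 5, error magnitude e = 2, c = [1, 2, 9, 4, 0].

Step 1: column multipliers v_i = (∏_{j≠i}(α_i − α_j))^{−1} mod 11.
  i = 1 (α = 7): (7−4)(7−5)(7−9)(7−10) = 3·2·(−2)·(−3) = 36 ≡ 3, so v_1 = 3^{−1} = 4 (mod 11).
  i = 2 (α = 4): (4−7)(4−5)(4−9)(4−10) = (−3)·(−1)·(−5)·(−6) = 90 ≡ 2, so v_2 = 2^{−1} = 6 (mod 11).
  i = 3 (α = 5): (5−7)(5−4)(5−9)(5−10) = (−2)·1·(−4)·(−5) = −40 ≡ 4, so v_3 = 4^{−1} = 3 (mod 11).
  i = 4 (α = 9): (9−7)(9−4)(9−5)(9−10) = 2·5·4·(−1) = −40 ≡ 4, so v_4 = 4^{−1} = 3 (mod 11).
  i = 5 (α = 10): (10−7)(10−4)(10−5)(10−9) = 3·6·5·1 = 90 ≡ 2, so v_5 = 2^{−1} = 6 (mod 11).
  v = [4, 6, 3, 3, 6].
Step 2: syndromes of r = [1, 2, 9, 4, 2] (all sums mod 11).
  S_0 = Σ v_i r_i = 4·1 + 6·2 + 3·9 + 3·4 + 6·2 = 67 ≡ 1.
  S_1 = Σ v_i α_i r_i = 4·7·1 + 6·4·2 + 3·5·9 + 3·9·4 + 6·10·2 = 439 ≡ 10.
  α_i^2 mod 11 = [5, 5, 3, 4, 1].
  S_2 = Σ v_i α_i^2 r_i = 4·5·1 + 6·5·2 + 3·3·9 + 3·4·4 + 6·1·2 = 221 ≡ 1.
  S = (1, 10, 1) ≠ 0, so r is not a codeword (an error is present).
Step 3: locate the error. For a single error e at position i, S_ℓ = v_i·e·α_i^ℓ, so α_err = S_1/S_0.
  S_0^{−1} = 1^{−1} = 1 (mod 11), so α_err = 10·1 = 10 ≡ 10 = α_5. Error position i = 5.
  Consistency check: S_2/S_1 = 1·10 = 10 ≡ 10 = α_err ✓ (single-error assumption holds).
Step 4: error magnitude e = S_0/v_5 = S_0·∏_{j≠5}(α_5 − α_j) = 1·2 = 2 ≡ 2 (mod 11).
Step 5: correct position 5: c_5 = r_5 − e = 2 − 2 ≡ 0 (mod 11). Hence c = [1, 2, 9, 4, 0].
  Check: interpolating c through the α_i gives m(x) = 7 + 7·x (degree < 2) with m(α_i) = c_i for every i, so c is indeed a codeword.


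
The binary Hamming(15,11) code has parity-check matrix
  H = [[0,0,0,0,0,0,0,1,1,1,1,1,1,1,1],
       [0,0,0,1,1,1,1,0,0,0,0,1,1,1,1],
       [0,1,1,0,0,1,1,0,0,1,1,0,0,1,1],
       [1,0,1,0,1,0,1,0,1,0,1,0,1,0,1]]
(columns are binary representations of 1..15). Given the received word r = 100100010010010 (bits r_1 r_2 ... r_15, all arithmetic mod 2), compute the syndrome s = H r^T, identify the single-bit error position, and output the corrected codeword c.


s = (1, 0, 0, 0)^T, error position = 8, corrected codeword c = 100100000010010

Compute s = H r^T mod 2 one row at a time:
  s_1 = 1 + 0 + 0 + 1 + 0 + 0 + 1 + 0 = 3 ≡ 1 (mod 2).
  s_2 = 1 + 0 + 0 + 0 + 0 + 0 + 1 + 0 = 2 ≡ 0 (mod 2).
  s_3 = 0 + 0 + 0 + 0 + 0 + 1 + 1 + 0 = 2 ≡ 0 (mod 2).
  s_4 = 1 + 0 + 0 + 0 + 0 + 1 + 0 + 0 = 2 ≡ 0 (mod 2).
s = (1, 0, 0, 0)^T — this equals column 8 of H (binary 1000), so error is at position 8.
Correct: flip bit 8 of r = 100100010010010 to get c = 100100000010010.


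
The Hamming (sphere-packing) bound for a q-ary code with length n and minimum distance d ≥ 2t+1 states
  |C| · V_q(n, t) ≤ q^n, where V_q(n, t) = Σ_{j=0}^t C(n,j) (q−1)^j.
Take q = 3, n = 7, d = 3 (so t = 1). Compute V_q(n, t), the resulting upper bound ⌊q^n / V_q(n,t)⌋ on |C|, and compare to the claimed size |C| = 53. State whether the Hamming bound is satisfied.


V_q(n, t) = 15, q^n = 2187, Hamming bound = 145, |C| = 53 ≤ bound (satisfied).

Step 1: Compute V_q(n, t) = Σ_{j=0}^1 C(n, j) (q−1)^j.
  j = 0: C(7,0)·(2)^0 = 1·1 = 1.
  j = 1: C(7,1)·(2)^1 = 7·2 = 14.
  V_q(n, t) = 1 + 14 = 15.
Step 2: q^n = 3^7 = 2187.
Step 3: Hamming bound ⌊q^n / V_q(n,t)⌋ = ⌊2187/15⌋ = 145.
Step 4: Compare |C| = 53 to 145: satisfied.
The claimed |C| lies below the Hamming bound.


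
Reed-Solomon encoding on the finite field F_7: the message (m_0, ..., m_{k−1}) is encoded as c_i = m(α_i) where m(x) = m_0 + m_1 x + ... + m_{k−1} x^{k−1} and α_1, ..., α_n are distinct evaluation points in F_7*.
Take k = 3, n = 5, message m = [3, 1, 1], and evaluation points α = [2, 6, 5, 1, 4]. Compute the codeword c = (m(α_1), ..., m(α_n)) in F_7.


c = [2, 3, 5, 5, 2]

Message polynomial: m(x) = 3 + 1·x + 1·x^2 (mod 7).
For each evaluation point α_i, compute m(α_i) mod 7:
  α_1 = 2: Horner steps 1 → 3 → 2, so m(2) = 2.
  α_2 = 6: Horner steps 1 → 0 → 3, so m(6) = 3.
  α_3 = 5: Horner steps 1 → 6 → 5, so m(5) = 5.
  α_4 = 1: Horner steps 1 → 2 → 5, so m(1) = 5.
  α_5 = 4: Horner steps 1 → 5 → 2, so m(4) = 2.
Codeword c = [2, 3, 5, 5, 2] ∈ F_7^5.


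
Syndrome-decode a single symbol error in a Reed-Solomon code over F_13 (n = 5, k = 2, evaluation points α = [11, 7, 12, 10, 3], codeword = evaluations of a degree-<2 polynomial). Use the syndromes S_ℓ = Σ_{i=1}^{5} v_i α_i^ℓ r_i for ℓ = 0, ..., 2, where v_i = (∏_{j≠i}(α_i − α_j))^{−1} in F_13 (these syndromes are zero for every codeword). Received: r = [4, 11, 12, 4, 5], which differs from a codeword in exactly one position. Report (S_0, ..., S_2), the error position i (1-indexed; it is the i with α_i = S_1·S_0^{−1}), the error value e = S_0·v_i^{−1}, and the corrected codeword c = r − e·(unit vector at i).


S = (7, 5, 11), error at position 4, error magnitude e = 8, c = [4, 11, 12, 9, 5].

Step 1: column multipliers v_i = (∏_{j≠i}(α_i − α_j))^{−1} mod 13.
  i = 1 (α = 11): (11−7)(11−12)(11−10)(11−3) = 4·(−1)·1·8 = −32 ≡ 7, so v_1 = 7^{−1} = 2 (mod 13).
  i = 2 (α = 7): (7−11)(7−12)(7−10)(7−3) = (−4)·(−5)·(−3)·4 = −240 ≡ 7, so v_2 = 7^{−1} = 2 (mod 13).
  i = 3 (α = 12): (12−11)(12−7)(12−10)(12−3) = 1·5·2·9 = 90 ≡ 12, so v_3 = 12^{−1} = 12 (mod 13).
  i = 4 (α = 10): (10−11)(10−7)(10−12)(10−3) = (−1)·3·(−2)·7 = 42 ≡ 3, so v_4 = 3^{−1} = 9 (mod 13).
  i = 5 (α = 3): (3−11)(3−7)(3−12)(3−10) = (−8)·(−4)·(−9)·(−7) = 2016 ≡ 1, so v_5 = 1^{−1} = 1 (mod 13).
  v = [2, 2, 12, 9, 1].
Step 2: syndromes of r = [4, 11, 12, 4, 5] (all sums mod 13).
  S_0 = Σ v_i r_i = 2·4 + 2·11 + 12·12 + 9·4 + 1·5 = 215 ≡ 7.
  S_1 = Σ v_i α_i r_i = 2·11·4 + 2·7·11 + 12·12·12 + 9·10·4 + 1·3·5 = 2345 ≡ 5.
  α_i^2 mod 13 = [4, 10, 1, 9, 9].
  S_2 = Σ v_i α_i^2 r_i = 2·4·4 + 2·10·11 + 12·1·12 + 9·9·4 + 1·9·5 = 765 ≡ 11.
  S = (7, 5, 11) ≠ 0, so r is not a codeword (an error is present).
Step 3: locate the error. For a single error e at position i, S_ℓ = v_i·e·α_i^ℓ, so α_err = S_1/S_0.
  S_0^{−1} = 7^{−1} = 2 (mod 13), so α_err = 5·2 = 10 ≡ 10 = α_4. Error position i = 4.
  Consistency check: S_2/S_1 = 11·8 = 88 ≡ 10 = α_err ✓ (single-error assumption holds).
Step 4: error magnitude e = S_0/v_4 = S_0·∏_{j≠4}(α_4 − α_j) = 7·3 = 21 ≡ 8 (mod 13).
Step 5: correct position 4: c_4 = r_4 − e = 4 − 8 ≡ 9 (mod 13). Hence c = [4, 11, 12, 9, 5].
  Check: interpolating c through the α_i gives m(x) = 7 + 8·x (degree < 2) with m(α_i) = c_i for every i, so c is indeed a codeword.


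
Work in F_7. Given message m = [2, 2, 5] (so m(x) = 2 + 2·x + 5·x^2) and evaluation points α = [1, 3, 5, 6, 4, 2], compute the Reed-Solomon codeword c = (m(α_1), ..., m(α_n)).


c = [2, 4, 4, 5, 6, 5]

Message polynomial: m(x) = 2 + 2·x + 5·x^2 (mod 7).
For each evaluation point α_i, compute m(α_i) mod 7:
  α_1 = 1: Horner steps 5 → 0 → 2, so m(1) = 2.
  α_2 = 3: Horner steps 5 → 3 → 4, so m(3) = 4.
  α_3 = 5: Horner steps 5 → 6 → 4, so m(5) = 4.
  α_4 = 6: Horner steps 5 → 4 → 5, so m(6) = 5.
  α_5 = 4: Horner steps 5 → 1 → 6, so m(4) = 6.
  α_6 = 2: Horner steps 5 → 5 → 5, so m(2) = 5.
Codeword c = [2, 4, 4, 5, 6, 5] ∈ F_7^6.


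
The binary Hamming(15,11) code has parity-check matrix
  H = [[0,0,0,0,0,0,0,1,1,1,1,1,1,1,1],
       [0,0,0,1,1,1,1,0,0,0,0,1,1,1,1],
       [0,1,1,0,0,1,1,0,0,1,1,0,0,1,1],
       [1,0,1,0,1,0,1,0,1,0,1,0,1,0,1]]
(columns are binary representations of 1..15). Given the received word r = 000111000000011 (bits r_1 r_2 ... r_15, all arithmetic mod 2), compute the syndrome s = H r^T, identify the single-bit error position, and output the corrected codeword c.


s = (0, 1, 1, 0)^T, error position = 6, corrected codeword c = 000110000000011

Compute s = H r^T mod 2 one row at a time:
  s_1 = 0 + 0 + 0 + 0 + 0 + 0 + 1 + 1 = 2 ≡ 0 (mod 2).
  s_2 = 1 + 1 + 1 + 0 + 0 + 0 + 1 + 1 = 5 ≡ 1 (mod 2).
  s_3 = 0 + 0 + 1 + 0 + 0 + 0 + 1 + 1 = 3 ≡ 1 (mod 2).
  s_4 = 0 + 0 + 1 + 0 + 0 + 0 + 0 + 1 = 2 ≡ 0 (mod 2).
s = (0, 1, 1, 0)^T — this equals column 6 of H (binary 0110), so error is at position 6.
Correct: flip bit 6 of r = 000111000000011 to get c = 000110000000011.


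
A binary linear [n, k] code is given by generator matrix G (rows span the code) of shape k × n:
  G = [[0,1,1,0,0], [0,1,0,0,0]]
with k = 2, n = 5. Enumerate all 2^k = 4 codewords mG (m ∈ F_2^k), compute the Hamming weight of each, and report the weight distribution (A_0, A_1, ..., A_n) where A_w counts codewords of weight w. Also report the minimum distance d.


Weight distribution: A_0 = 1, A_1 = 2, A_2 = 1. Minimum distance d = 1.

Enumerate all 2^2 = 4 messages m ∈ F_2^2.
For each, compute codeword c = mG in F_2^5, then tally its weight.
  m = 00 → c = 00000, weight = 0.
  m = 10 → c = 01100, weight = 2.
  m = 01 → c = 01000, weight = 1.
  m = 11 → c = 00100, weight = 1.
Tally weights:
  weight 0: 1 codewords.
  weight 1: 2 codewords.
  weight 2: 1 codewords.
Minimum distance d = smallest w > 0 with A_w > 0 = 1.
Sanity: Σ A_w = 4 = 2^2 = 4 ✓.


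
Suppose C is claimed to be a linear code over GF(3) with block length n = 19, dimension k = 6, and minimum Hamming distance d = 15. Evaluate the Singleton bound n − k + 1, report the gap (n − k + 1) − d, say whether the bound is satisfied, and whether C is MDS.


Singleton RHS = n − k + 1 = 14, slack = -1, bound violated (no such code; not MDS).

Singleton bound: d ≤ n − k + 1.
Here n = 19, k = 6, so n − k + 1 = 14.
Given d = 15, check d ≤ 14: NO.
Slack = (n − k + 1) − d = -1.
The slack is negative: d = 15 exceeds n − k + 1 = 14 by 1, so the Singleton bound is violated and no linear [19, 6, 15]_3 code can exist. In particular it is not MDS (MDS requires d = n − k + 1 exactly).
Description: the claimed parameters are [19, 6, 15]_3; such a code would be impossible (violates the Singleton bound).


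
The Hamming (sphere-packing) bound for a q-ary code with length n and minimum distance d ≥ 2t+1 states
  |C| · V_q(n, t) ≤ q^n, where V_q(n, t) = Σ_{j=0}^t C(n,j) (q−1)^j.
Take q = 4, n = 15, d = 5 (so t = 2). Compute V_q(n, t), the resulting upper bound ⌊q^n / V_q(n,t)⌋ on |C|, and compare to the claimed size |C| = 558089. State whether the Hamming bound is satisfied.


V_q(n, t) = 991, q^n = 1073741824, Hamming bound = 1083493, |C| = 558089 ≤ bound (satisfied).

Step 1: Compute V_q(n, t) = Σ_{j=0}^2 C(n, j) (q−1)^j.
  j = 0: C(15,0)·(3)^0 = 1·1 = 1.
  j = 1: C(15,1)·(3)^1 = 15·3 = 45.
  j = 2: C(15,2)·(3)^2 = 105·9 = 945.
  V_q(n, t) = 1 + 45 + 945 = 991.
Step 2: q^n = 4^15 = 1073741824.
Step 3: Hamming bound ⌊q^n / V_q(n,t)⌋ = ⌊1073741824/991⌋ = 1083493.
Step 4: Compare |C| = 558089 to 1083493: satisfied.
The claimed |C| lies below the Hamming bound.


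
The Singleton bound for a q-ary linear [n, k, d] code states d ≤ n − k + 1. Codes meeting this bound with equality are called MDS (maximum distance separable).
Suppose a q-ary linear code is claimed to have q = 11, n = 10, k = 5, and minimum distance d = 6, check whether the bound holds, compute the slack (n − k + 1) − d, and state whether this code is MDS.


Singleton RHS = n − k + 1 = 6, slack = 0, bound satisfied, MDS.

Singleton bound: d ≤ n − k + 1.
Here n = 10, k = 5, so n − k + 1 = 6.
Given d = 6, check d ≤ 6: YES.
Slack = (n − k + 1) − d = 0.
The code is MDS (slack = 0).
Description: the claimed parameters are [10, 5, 6]_11; such a code would be MDS (meets Singleton bound).


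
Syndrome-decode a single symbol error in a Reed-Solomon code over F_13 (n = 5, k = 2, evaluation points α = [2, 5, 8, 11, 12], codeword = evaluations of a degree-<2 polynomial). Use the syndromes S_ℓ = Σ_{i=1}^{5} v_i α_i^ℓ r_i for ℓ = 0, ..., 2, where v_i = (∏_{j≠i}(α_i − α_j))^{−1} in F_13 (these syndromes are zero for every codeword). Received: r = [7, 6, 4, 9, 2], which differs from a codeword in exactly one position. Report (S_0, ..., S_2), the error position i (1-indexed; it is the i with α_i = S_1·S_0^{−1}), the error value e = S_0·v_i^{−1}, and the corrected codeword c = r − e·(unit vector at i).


S = (6, 4, 7), error at position 2, error magnitude e = 7, c = [7, 12, 4, 9, 2].

Step 1: column multipliers v_i = (∏_{j≠i}(α_i − α_j))^{−1} mod 13.
  i = 1 (α = 2): (2−5)(2−8)(2−11)(2−12) = (−3)·(−6)·(−9)·(−10) = 1620 ≡ 8, so v_1 = 8^{−1} = 5 (mod 13).
  i = 2 (α = 5): (5−2)(5−8)(5−11)(5−12) = 3·(−3)·(−6)·(−7) = −378 ≡ 12, so v_2 = 12^{−1} = 12 (mod 13).
  i = 3 (α = 8): (8−2)(8−5)(8−11)(8−12) = 6·3·(−3)·(−4) = 216 ≡ 8, so v_3 = 8^{−1} = 5 (mod 13).
  i = 4 (α = 11): (11−2)(11−5)(11−8)(11−12) = 9·6·3·(−1) = −162 ≡ 7, so v_4 = 7^{−1} = 2 (mod 13).
  i = 5 (α = 12): (12−2)(12−5)(12−8)(12−11) = 10·7·4·1 = 280 ≡ 7, so v_5 = 7^{−1} = 2 (mod 13).
  v = [5, 12, 5, 2, 2].
Step 2: syndromes of r = [7, 6, 4, 9, 2] (all sums mod 13).
  S_0 = Σ v_i r_i = 5·7 + 12·6 + 5·4 + 2·9 + 2·2 = 149 ≡ 6.
  S_1 = Σ v_i α_i r_i = 5·2·7 + 12·5·6 + 5·8·4 + 2·11·9 + 2·12·2 = 836 ≡ 4.
  α_i^2 mod 13 = [4, 12, 12, 4, 1].
  S_2 = Σ v_i α_i^2 r_i = 5·4·7 + 12·12·6 + 5·12·4 + 2·4·9 + 2·1·2 = 1320 ≡ 7.
  S = (6, 4, 7) ≠ 0, so r is not a codeword (an error is present).
Step 3: locate the error. For a single error e at position i, S_ℓ = v_i·e·α_i^ℓ, so α_err = S_1/S_0.
  S_0^{−1} = 6^{−1} = 11 (mod 13), so α_err = 4·11 = 44 ≡ 5 = α_2. Error position i = 2.
  Consistency check: S_2/S_1 = 7·10 = 70 ≡ 5 = α_err ✓ (single-error assumption holds).
Step 4: error magnitude e = S_0/v_2 = S_0·∏_{j≠2}(α_2 − α_j) = 6·12 = 72 ≡ 7 (mod 13).
Step 5: correct position 2: c_2 = r_2 − e = 6 − 7 ≡ 12 (mod 13). Hence c = [7, 12, 4, 9, 2].
  Check: interpolating c through the α_i gives m(x) = 8 + 6·x (degree < 2) with m(α_i) = c_i for every i, so c is indeed a codeword.


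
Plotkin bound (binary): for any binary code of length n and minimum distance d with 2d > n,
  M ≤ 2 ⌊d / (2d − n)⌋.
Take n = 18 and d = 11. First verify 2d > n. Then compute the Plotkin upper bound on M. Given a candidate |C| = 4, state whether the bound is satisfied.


Plotkin bound M ≤ 4; given |C| = 4 ≤ bound (satisfied).

Check applicability: 2d = 22, n = 18.
2d − n = 4 > 0, so Plotkin applies.
Compute d/(2d−n) = 11/4 ≈ 2.7500.
⌊d/(2d−n)⌋ = 2.
Plotkin bound: M ≤ 2·2 = 4.
Given |C| = 4, check: satisfied.
This |C| is at the Plotkin bound.


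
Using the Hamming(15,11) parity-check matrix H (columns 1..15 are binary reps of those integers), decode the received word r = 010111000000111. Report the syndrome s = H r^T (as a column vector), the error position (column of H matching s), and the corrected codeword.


s = (1, 0, 0, 1)^T, error position = 9, corrected codeword c = 010111001000111

Compute s = H r^T mod 2 one row at a time:
  s_1 = 0 + 0 + 0 + 0 + 0 + 1 + 1 + 1 = 3 ≡ 1 (mod 2).
  s_2 = 1 + 1 + 1 + 0 + 0 + 1 + 1 + 1 = 6 ≡ 0 (mod 2).
  s_3 = 1 + 0 + 1 + 0 + 0 + 0 + 1 + 1 = 4 ≡ 0 (mod 2).
  s_4 = 0 + 0 + 1 + 0 + 0 + 0 + 1 + 1 = 3 ≡ 1 (mod 2).
s = (1, 0, 0, 1)^T — this equals column 9 of H (binary 1001), so error is at position 9.
Correct: flip bit 9 of r = 010111000000111 to get c = 010111001000111.


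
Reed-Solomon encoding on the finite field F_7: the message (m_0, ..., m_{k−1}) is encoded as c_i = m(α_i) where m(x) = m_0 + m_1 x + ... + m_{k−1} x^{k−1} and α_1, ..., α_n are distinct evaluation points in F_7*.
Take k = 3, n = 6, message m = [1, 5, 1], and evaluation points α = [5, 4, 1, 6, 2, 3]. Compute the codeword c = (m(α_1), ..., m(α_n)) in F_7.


c = [2, 2, 0, 4, 1, 4]

Message polynomial: m(x) = 1 + 5·x + 1·x^2 (mod 7).
For each evaluation point α_i, compute m(α_i) mod 7:
  α_1 = 5: Horner steps 1 → 3 → 2, so m(5) = 2.
  α_2 = 4: Horner steps 1 → 2 → 2, so m(4) = 2.
  α_3 = 1: Horner steps 1 → 6 → 0, so m(1) = 0.
  α_4 = 6: Horner steps 1 → 4 → 4, so m(6) = 4.
  α_5 = 2: Horner steps 1 → 0 → 1, so m(2) = 1.
  α_6 = 3: Horner steps 1 → 1 → 4, so m(3) = 4.
Codeword c = [2, 2, 0, 4, 1, 4] ∈ F_7^6.


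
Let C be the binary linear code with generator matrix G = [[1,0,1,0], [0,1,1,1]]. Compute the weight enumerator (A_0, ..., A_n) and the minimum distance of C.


Weight distribution: A_0 = 1, A_2 = 1, A_3 = 2. Minimum distance d = 2.

Enumerate all 2^2 = 4 messages m ∈ F_2^2.
For each, compute codeword c = mG in F_2^4, then tally its weight.
  m = 00 → c = 0000, weight = 0.
  m = 10 → c = 1010, weight = 2.
  m = 01 → c = 0111, weight = 3.
  m = 11 → c = 1101, weight = 3.
Tally weights:
  weight 0: 1 codewords.
  weight 2: 1 codewords.
  weight 3: 2 codewords.
Minimum distance d = smallest w > 0 with A_w > 0 = 2.
Sanity: Σ A_w = 4 = 2^2 = 4 ✓.


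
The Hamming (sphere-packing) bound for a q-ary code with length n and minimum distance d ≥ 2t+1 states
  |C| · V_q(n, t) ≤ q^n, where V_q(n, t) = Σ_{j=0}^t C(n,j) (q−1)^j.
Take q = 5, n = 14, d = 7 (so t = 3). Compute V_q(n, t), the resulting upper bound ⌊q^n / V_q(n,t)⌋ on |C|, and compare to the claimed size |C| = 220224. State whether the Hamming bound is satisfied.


V_q(n, t) = 24809, q^n = 6103515625, Hamming bound = 246020, |C| = 220224 ≤ bound (satisfied).

Step 1: Compute V_q(n, t) = Σ_{j=0}^3 C(n, j) (q−1)^j.
  j = 0: C(14,0)·(4)^0 = 1·1 = 1.
  j = 1: C(14,1)·(4)^1 = 14·4 = 56.
  j = 2: C(14,2)·(4)^2 = 91·16 = 1456.
  j = 3: C(14,3)·(4)^3 = 364·64 = 23296.
  V_q(n, t) = 1 + 56 + 1456 + 23296 = 24809.
Step 2: q^n = 5^14 = 6103515625.
Step 3: Hamming bound ⌊q^n / V_q(n,t)⌋ = ⌊6103515625/24809⌋ = 246020.
Step 4: Compare |C| = 220224 to 246020: satisfied.
The claimed |C| lies below the Hamming bound.


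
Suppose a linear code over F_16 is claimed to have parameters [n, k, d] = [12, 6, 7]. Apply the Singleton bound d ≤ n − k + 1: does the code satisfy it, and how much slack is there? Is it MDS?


Singleton RHS = n − k + 1 = 7, slack = 0, bound satisfied, MDS.

Singleton bound: d ≤ n − k + 1.
Here n = 12, k = 6, so n − k + 1 = 7.
Given d = 7, check d ≤ 7: YES.
Slack = (n − k + 1) − d = 0.
The code is MDS (slack = 0).
Description: the claimed parameters are [12, 6, 7]_16; such a code would be MDS (meets Singleton bound).


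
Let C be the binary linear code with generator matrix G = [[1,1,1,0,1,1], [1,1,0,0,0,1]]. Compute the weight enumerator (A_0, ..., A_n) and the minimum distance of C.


Weight distribution: A_0 = 1, A_2 = 1, A_3 = 1, A_5 = 1. Minimum distance d = 2.

Enumerate all 2^2 = 4 messages m ∈ F_2^2.
For each, compute codeword c = mG in F_2^6, then tally its weight.
  m = 00 → c = 000000, weight = 0.
  m = 10 → c = 111011, weight = 5.
  m = 01 → c = 110001, weight = 3.
  m = 11 → c = 001010, weight = 2.
Tally weights:
  weight 0: 1 codewords.
  weight 2: 1 codewords.
  weight 3: 1 codewords.
  weight 5: 1 codewords.
Minimum distance d = smallest w > 0 with A_w > 0 = 2.
Sanity: Σ A_w = 4 = 2^2 = 4 ✓.


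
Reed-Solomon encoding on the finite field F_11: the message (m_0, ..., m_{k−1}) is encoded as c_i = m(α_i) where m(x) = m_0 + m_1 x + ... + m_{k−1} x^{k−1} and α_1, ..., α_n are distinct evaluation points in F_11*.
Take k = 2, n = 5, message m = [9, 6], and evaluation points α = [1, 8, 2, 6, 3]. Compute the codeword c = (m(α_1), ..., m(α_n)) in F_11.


c = [4, 2, 10, 1, 5]

Message polynomial: m(x) = 9 + 6·x (mod 11).
For each evaluation point α_i, compute m(α_i) mod 11:
  α_1 = 1: Horner steps 6 → 4, so m(1) = 4.
  α_2 = 8: Horner steps 6 → 2, so m(8) = 2.
  α_3 = 2: Horner steps 6 → 10, so m(2) = 10.
  α_4 = 6: Horner steps 6 → 1, so m(6) = 1.
  α_5 = 3: Horner steps 6 → 5, so m(3) = 5.
Codeword c = [4, 2, 10, 1, 5] ∈ F_11^5.


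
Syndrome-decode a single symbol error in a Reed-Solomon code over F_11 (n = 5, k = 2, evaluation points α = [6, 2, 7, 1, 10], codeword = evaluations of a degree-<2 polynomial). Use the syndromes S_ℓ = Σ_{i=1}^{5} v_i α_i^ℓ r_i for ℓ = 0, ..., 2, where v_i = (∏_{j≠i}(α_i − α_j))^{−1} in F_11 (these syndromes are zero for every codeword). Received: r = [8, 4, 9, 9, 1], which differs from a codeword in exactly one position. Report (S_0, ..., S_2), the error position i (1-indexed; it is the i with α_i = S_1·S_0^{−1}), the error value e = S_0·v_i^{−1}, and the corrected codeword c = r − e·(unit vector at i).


S = (1, 1, 1), error at position 4, error magnitude e = 6, c = [8, 4, 9, 3, 1].

Step 1: column multipliers v_i = (∏_{j≠i}(α_i − α_j))^{−1} mod 11.
  i = 1 (α = 6): (6−2)(6−7)(6−1)(6−10) = 4·(−1)·5·(−4) = 80 ≡ 3, so v_1 = 3^{−1} = 4 (mod 11).
  i = 2 (α = 2): (2−6)(2−7)(2−1)(2−10) = (−4)·(−5)·1·(−8) = −160 ≡ 5, so v_2 = 5^{−1} = 9 (mod 11).
  i = 3 (α = 7): (7−6)(7−2)(7−1)(7−10) = 1·5·6·(−3) = −90 ≡ 9, so v_3 = 9^{−1} = 5 (mod 11).
  i = 4 (α = 1): (1−6)(1−2)(1−7)(1−10) = (−5)·(−1)·(−6)·(−9) = 270 ≡ 6, so v_4 = 6^{−1} = 2 (mod 11).
  i = 5 (α = 10): (10−6)(10−2)(10−7)(10−1) = 4·8·3·9 = 864 ≡ 6, so v_5 = 6^{−1} = 2 (mod 11).
  v = [4, 9, 5, 2, 2].
Step 2: syndromes of r = [8, 4, 9, 9, 1] (all sums mod 11).
  S_0 = Σ v_i r_i = 4·8 + 9·4 + 5·9 + 2·9 + 2·1 = 133 ≡ 1.
  S_1 = Σ v_i α_i r_i = 4·6·8 + 9·2·4 + 5·7·9 + 2·1·9 + 2·10·1 = 617 ≡ 1.
  α_i^2 mod 11 = [3, 4, 5, 1, 1].
  S_2 = Σ v_i α_i^2 r_i = 4·3·8 + 9·4·4 + 5·5·9 + 2·1·9 + 2·1·1 = 485 ≡ 1.
  S = (1, 1, 1) ≠ 0, so r is not a codeword (an error is present).
Step 3: locate the error. For a single error e at position i, S_ℓ = v_i·e·α_i^ℓ, so α_err = S_1/S_0.
  S_0^{−1} = 1^{−1} = 1 (mod 11), so α_err = 1·1 = 1 ≡ 1 = α_4. Error position i = 4.
  Consistency check: S_2/S_1 = 1·1 = 1 ≡ 1 = α_err ✓ (single-error assumption holds).
Step 4: error magnitude e = S_0/v_4 = S_0·∏_{j≠4}(α_4 − α_j) = 1·6 = 6 ≡ 6 (mod 11).
Step 5: correct position 4: c_4 = r_4 − e = 9 − 6 ≡ 3 (mod 11). Hence c = [8, 4, 9, 3, 1].
  Check: interpolating c through the α_i gives m(x) = 2 + 1·x (degree < 2) with m(α_i) = c_i for every i, so c is indeed a codeword.


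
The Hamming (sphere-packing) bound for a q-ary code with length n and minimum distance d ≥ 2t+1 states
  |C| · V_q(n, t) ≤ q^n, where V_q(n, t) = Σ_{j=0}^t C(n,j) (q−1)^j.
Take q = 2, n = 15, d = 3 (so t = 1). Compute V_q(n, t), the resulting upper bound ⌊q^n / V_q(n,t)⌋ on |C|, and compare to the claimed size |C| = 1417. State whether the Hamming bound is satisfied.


V_q(n, t) = 16, q^n = 32768, Hamming bound = 2048, |C| = 1417 ≤ bound (satisfied).

Step 1: Compute V_q(n, t) = Σ_{j=0}^1 C(n, j) (q−1)^j.
  j = 0: C(15,0)·(1)^0 = 1·1 = 1.
  j = 1: C(15,1)·(1)^1 = 15·1 = 15.
  V_q(n, t) = 1 + 15 = 16.
Step 2: q^n = 2^15 = 32768.
Step 3: Hamming bound ⌊q^n / V_q(n,t)⌋ = ⌊32768/16⌋ = 2048.
Step 4: Compare |C| = 1417 to 2048: satisfied.
The claimed |C| lies below the Hamming bound.


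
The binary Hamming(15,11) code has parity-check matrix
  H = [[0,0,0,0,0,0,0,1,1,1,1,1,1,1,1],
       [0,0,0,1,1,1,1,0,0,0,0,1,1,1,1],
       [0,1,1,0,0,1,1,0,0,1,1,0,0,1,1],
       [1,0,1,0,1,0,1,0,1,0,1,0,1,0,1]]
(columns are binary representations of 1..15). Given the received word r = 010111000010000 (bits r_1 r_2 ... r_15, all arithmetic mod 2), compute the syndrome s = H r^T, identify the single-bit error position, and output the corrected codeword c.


s = (1, 1, 1, 0)^T, error position = 14, corrected codeword c = 010111000010010

Compute s = H r^T mod 2 one row at a time:
  s_1 = 0 + 0 + 0 + 1 + 0 + 0 + 0 + 0 = 1 ≡ 1 (mod 2).
  s_2 = 1 + 1 + 1 + 0 + 0 + 0 + 0 + 0 = 3 ≡ 1 (mod 2).
  s_3 = 1 + 0 + 1 + 0 + 0 + 1 + 0 + 0 = 3 ≡ 1 (mod 2).
  s_4 = 0 + 0 + 1 + 0 + 0 + 1 + 0 + 0 = 2 ≡ 0 (mod 2).
s = (1, 1, 1, 0)^T — this equals column 14 of H (binary 1110), so error is at position 14.
Correct: flip bit 14 of r = 010111000010000 to get c = 010111000010010.


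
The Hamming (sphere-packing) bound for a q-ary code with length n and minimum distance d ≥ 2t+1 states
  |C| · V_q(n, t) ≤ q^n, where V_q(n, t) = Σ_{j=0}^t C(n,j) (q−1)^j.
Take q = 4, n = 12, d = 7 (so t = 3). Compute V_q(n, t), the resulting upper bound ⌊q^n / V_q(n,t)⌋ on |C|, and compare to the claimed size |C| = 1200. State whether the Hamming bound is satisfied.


V_q(n, t) = 6571, q^n = 16777216, Hamming bound = 2553, |C| = 1200 ≤ bound (satisfied).

Step 1: Compute V_q(n, t) = Σ_{j=0}^3 C(n, j) (q−1)^j.
  j = 0: C(12,0)·(3)^0 = 1·1 = 1.
  j = 1: C(12,1)·(3)^1 = 12·3 = 36.
  j = 2: C(12,2)·(3)^2 = 66·9 = 594.
  j = 3: C(12,3)·(3)^3 = 220·27 = 5940.
  V_q(n, t) = 1 + 36 + 594 + 5940 = 6571.
Step 2: q^n = 4^12 = 16777216.
Step 3: Hamming bound ⌊q^n / V_q(n,t)⌋ = ⌊16777216/6571⌋ = 2553.
Step 4: Compare |C| = 1200 to 2553: satisfied.
The claimed |C| lies below the Hamming bound.


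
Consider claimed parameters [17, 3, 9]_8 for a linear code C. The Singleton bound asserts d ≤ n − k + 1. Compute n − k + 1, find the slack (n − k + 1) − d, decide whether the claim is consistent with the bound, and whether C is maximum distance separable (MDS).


Singleton RHS = n − k + 1 = 15, slack = 6, bound satisfied, not MDS.

Singleton bound: d ≤ n − k + 1.
Here n = 17, k = 3, so n − k + 1 = 15.
Given d = 9, check d ≤ 15: YES.
Slack = (n − k + 1) − d = 6.
The code is NOT MDS (slack = 6 > 0).
Description: the claimed parameters are [17, 3, 9]_8; such a code would be non-MDS.


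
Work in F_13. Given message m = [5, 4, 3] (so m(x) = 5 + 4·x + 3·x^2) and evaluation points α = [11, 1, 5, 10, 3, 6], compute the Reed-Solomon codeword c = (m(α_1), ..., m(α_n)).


c = [9, 12, 9, 7, 5, 7]

Message polynomial: m(x) = 5 + 4·x + 3·x^2 (mod 13).
For each evaluation point α_i, compute m(α_i) mod 13:
  α_1 = 11: Horner steps 3 → 11 → 9, so m(11) = 9.
  α_2 = 1: Horner steps 3 → 7 → 12, so m(1) = 12.
  α_3 = 5: Horner steps 3 → 6 → 9, so m(5) = 9.
  α_4 = 10: Horner steps 3 → 8 → 7, so m(10) = 7.
  α_5 = 3: Horner steps 3 → 0 → 5, so m(3) = 5.
  α_6 = 6: Horner steps 3 → 9 → 7, so m(6) = 7.
Codeword c = [9, 12, 9, 7, 5, 7] ∈ F_13^6.


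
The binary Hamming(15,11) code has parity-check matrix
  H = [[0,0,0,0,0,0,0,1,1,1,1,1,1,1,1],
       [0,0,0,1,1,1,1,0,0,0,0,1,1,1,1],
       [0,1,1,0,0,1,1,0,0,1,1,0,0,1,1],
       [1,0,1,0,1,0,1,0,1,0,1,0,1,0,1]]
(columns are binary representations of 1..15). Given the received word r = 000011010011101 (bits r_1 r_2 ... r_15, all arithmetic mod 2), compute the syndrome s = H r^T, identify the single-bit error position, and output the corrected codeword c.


s = (1, 1, 1, 0)^T, error position = 14, corrected codeword c = 000011010011111

Compute s = H r^T mod 2 one row at a time:
  s_1 = 1 + 0 + 0 + 1 + 1 + 1 + 0 + 1 = 5 ≡ 1 (mod 2).
  s_2 = 0 + 1 + 1 + 0 + 1 + 1 + 0 + 1 = 5 ≡ 1 (mod 2).
  s_3 = 0 + 0 + 1 + 0 + 0 + 1 + 0 + 1 = 3 ≡ 1 (mod 2).
  s_4 = 0 + 0 + 1 + 0 + 0 + 1 + 1 + 1 = 4 ≡ 0 (mod 2).
s = (1, 1, 1, 0)^T — this equals column 14 of H (binary 1110), so error is at position 14.
Correct: flip bit 14 of r = 000011010011101 to get c = 000011010011111.


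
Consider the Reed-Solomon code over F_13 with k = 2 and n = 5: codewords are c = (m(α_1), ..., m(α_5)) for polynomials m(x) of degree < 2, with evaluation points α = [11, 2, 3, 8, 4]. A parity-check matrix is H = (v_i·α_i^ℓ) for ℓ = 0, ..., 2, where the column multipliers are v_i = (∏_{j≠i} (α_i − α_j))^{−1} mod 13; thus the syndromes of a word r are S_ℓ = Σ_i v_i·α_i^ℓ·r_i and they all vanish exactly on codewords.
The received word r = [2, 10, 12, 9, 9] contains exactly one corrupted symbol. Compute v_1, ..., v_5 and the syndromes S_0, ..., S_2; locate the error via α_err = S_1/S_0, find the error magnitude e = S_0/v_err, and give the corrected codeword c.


S = (2, 8, 6), error at position 5, error magnitude e = 8, c = [2, 10, 12, 9, 1].

Step 1: column multipliers v_i = (∏_{j≠i}(α_i − α_j))^{−1} mod 13.
  i = 1 (α = 11): (11−2)(11−3)(11−8)(11−4) = 9·8·3·7 = 1512 ≡ 4, so v_1 = 4^{−1} = 10 (mod 13).
  i = 2 (α = 2): (2−11)(2−3)(2−8)(2−4) = (−9)·(−1)·(−6)·(−2) = 108 ≡ 4, so v_2 = 4^{−1} = 10 (mod 13).
  i = 3 (α = 3): (3−11)(3−2)(3−8)(3−4) = (−8)·1·(−5)·(−1) = −40 ≡ 12, so v_3 = 12^{−1} = 12 (mod 13).
  i = 4 (α = 8): (8−11)(8−2)(8−3)(8−4) = (−3)·6·5·4 = −360 ≡ 4, so v_4 = 4^{−1} = 10 (mod 13).
  i = 5 (α = 4): (4−11)(4−2)(4−3)(4−8) = (−7)·2·1·(−4) = 56 ≡ 4, so v_5 = 4^{−1} = 10 (mod 13).
  v = [10, 10, 12, 10, 10].
Step 2: syndromes of r = [2, 10, 12, 9, 9] (all sums mod 13).
  S_0 = Σ v_i r_i = 10·2 + 10·10 + 12·12 + 10·9 + 10·9 = 444 ≡ 2.
  S_1 = Σ v_i α_i r_i = 10·11·2 + 10·2·10 + 12·3·12 + 10·8·9 + 10·4·9 = 1932 ≡ 8.
  α_i^2 mod 13 = [4, 4, 9, 12, 3].
  S_2 = Σ v_i α_i^2 r_i = 10·4·2 + 10·4·10 + 12·9·12 + 10·12·9 + 10·3·9 = 3126 ≡ 6.
  S = (2, 8, 6) ≠ 0, so r is not a codeword (an error is present).
Step 3: locate the error. For a single error e at position i, S_ℓ = v_i·e·α_i^ℓ, so α_err = S_1/S_0.
  S_0^{−1} = 2^{−1} = 7 (mod 13), so α_err = 8·7 = 56 ≡ 4 = α_5. Error position i = 5.
  Consistency check: S_2/S_1 = 6·5 = 30 ≡ 4 = α_err ✓ (single-error assumption holds).
Step 4: error magnitude e = S_0/v_5 = S_0·∏_{j≠5}(α_5 − α_j) = 2·4 = 8 ≡ 8 (mod 13).
Step 5: correct position 5: c_5 = r_5 − e = 9 − 8 ≡ 1 (mod 13). Hence c = [2, 10, 12, 9, 1].
  Check: interpolating c through the α_i gives m(x) = 6 + 2·x (degree < 2) with m(α_i) = c_i for every i, so c is indeed a codeword.


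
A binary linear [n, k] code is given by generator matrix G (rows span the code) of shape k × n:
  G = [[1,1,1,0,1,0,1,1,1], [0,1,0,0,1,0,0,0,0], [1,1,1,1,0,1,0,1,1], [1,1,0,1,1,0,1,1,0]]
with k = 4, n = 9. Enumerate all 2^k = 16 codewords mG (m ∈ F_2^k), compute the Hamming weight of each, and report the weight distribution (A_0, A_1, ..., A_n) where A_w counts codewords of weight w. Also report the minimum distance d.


Weight distribution: A_0 = 1, A_2 = 1, A_3 = 1, A_4 = 5, A_5 = 4, A_6 = 1, A_7 = 3. Minimum distance d = 2.

Enumerate all 2^4 = 16 messages m ∈ F_2^4.
For each, compute codeword c = mG in F_2^9, then tally its weight.
  m = 0000 → c = 000000000, weight = 0.
  m = 1000 → c = 111010111, weight = 7.
  m = 0100 → c = 010010000, weight = 2.
  m = 1100 → c = 101000111, weight = 5.
  m = 0010 → c = 111101011, weight = 7.
  m = 1010 → c = 000111100, weight = 4.
  m = 0110 → c = 101111011, weight = 7.
  m = 1110 → c = 010101100, weight = 4.
  m = 0001 → c = 110110110, weight = 6.
  m = 1001 → c = 001100001, weight = 3.
  m = 0101 → c = 100100110, weight = 4.
  m = 1101 → c = 011110001, weight = 5.
  m = 0011 → c = 001011101, weight = 5.
  m = 1011 → c = 110001010, weight = 4.
  m = 0111 → c = 011001101, weight = 5.
  m = 1111 → c = 100011010, weight = 4.
Tally weights:
  weight 0: 1 codewords.
  weight 2: 1 codewords.
  weight 3: 1 codewords.
  weight 4: 5 codewords.
  weight 5: 4 codewords.
  weight 6: 1 codewords.
  weight 7: 3 codewords.
Minimum distance d = smallest w > 0 with A_w > 0 = 2.
Sanity: Σ A_w = 16 = 2^4 = 16 ✓.


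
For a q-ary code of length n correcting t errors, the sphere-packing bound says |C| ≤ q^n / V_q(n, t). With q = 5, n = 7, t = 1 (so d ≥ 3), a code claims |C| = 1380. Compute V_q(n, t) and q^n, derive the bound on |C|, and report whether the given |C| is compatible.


V_q(n, t) = 29, q^n = 78125, Hamming bound = 2693, |C| = 1380 ≤ bound (satisfied).

Step 1: Compute V_q(n, t) = Σ_{j=0}^1 C(n, j) (q−1)^j.
  j = 0: C(7,0)·(4)^0 = 1·1 = 1.
  j = 1: C(7,1)·(4)^1 = 7·4 = 28.
  V_q(n, t) = 1 + 28 = 29.
Step 2: q^n = 5^7 = 78125.
Step 3: Hamming bound ⌊q^n / V_q(n,t)⌋ = ⌊78125/29⌋ = 2693.
Step 4: Compare |C| = 1380 to 2693: satisfied.
The claimed |C| lies below the Hamming bound.


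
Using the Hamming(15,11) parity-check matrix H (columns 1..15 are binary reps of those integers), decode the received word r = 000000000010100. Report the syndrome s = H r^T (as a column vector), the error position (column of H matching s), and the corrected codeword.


s = (0, 1, 1, 0)^T, error position = 6, corrected codeword c = 000001000010100

Compute s = H r^T mod 2 one row at a time:
  s_1 = 0 + 0 + 0 + 1 + 0 + 1 + 0 + 0 = 2 ≡ 0 (mod 2).
  s_2 = 0 + 0 + 0 + 0 + 0 + 1 + 0 + 0 = 1 ≡ 1 (mod 2).
  s_3 = 0 + 0 + 0 + 0 + 0 + 1 + 0 + 0 = 1 ≡ 1 (mod 2).
  s_4 = 0 + 0 + 0 + 0 + 0 + 1 + 1 + 0 = 2 ≡ 0 (mod 2).
s = (0, 1, 1, 0)^T — this equals column 6 of H (binary 0110), so error is at position 6.
Correct: flip bit 6 of r = 000000000010100 to get c = 000001000010100.


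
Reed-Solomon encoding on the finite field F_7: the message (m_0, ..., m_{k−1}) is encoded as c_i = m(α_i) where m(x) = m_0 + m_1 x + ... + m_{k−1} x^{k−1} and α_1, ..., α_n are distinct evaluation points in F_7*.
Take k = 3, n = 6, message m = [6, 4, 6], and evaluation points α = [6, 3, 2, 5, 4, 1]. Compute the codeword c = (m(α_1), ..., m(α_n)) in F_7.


c = [1, 2, 3, 1, 6, 2]

Message polynomial: m(x) = 6 + 4·x + 6·x^2 (mod 7).
For each evaluation point α_i, compute m(α_i) mod 7:
  α_1 = 6: Horner steps 6 → 5 → 1, so m(6) = 1.
  α_2 = 3: Horner steps 6 → 1 → 2, so m(3) = 2.
  α_3 = 2: Horner steps 6 → 2 → 3, so m(2) = 3.
  α_4 = 5: Horner steps 6 → 6 → 1, so m(5) = 1.
  α_5 = 4: Horner steps 6 → 0 → 6, so m(4) = 6.
  α_6 = 1: Horner steps 6 → 3 → 2, so m(1) = 2.
Codeword c = [1, 2, 3, 1, 6, 2] ∈ F_7^6.


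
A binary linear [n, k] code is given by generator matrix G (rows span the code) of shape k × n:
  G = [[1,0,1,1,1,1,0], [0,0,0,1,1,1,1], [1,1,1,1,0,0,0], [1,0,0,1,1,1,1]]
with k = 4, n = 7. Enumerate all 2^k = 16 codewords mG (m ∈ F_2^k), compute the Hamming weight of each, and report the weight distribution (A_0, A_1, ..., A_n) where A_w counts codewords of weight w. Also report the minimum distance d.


Weight distribution: A_0 = 1, A_1 = 1, A_2 = 1, A_3 = 4, A_4 = 5, A_5 = 3, A_6 = 1. Minimum distance d = 1.

Enumerate all 2^4 = 16 messages m ∈ F_2^4.
For each, compute codeword c = mG in F_2^7, then tally its weight.
  m = 0000 → c = 0000000, weight = 0.
  m = 1000 → c = 1011110, weight = 5.
  m = 0100 → c = 0001111, weight = 4.
  m = 1100 → c = 1010001, weight = 3.
  m = 0010 → c = 1111000, weight = 4.
  m = 1010 → c = 0100110, weight = 3.
  m = 0110 → c = 1110111, weight = 6.
  m = 1110 → c = 0101001, weight = 3.
  m = 0001 → c = 1001111, weight = 5.
  m = 1001 → c = 0010001, weight = 2.
  m = 0101 → c = 1000000, weight = 1.
  m = 1101 → c = 0011110, weight = 4.
  m = 0011 → c = 0110111, weight = 5.
  m = 1011 → c = 1101001, weight = 4.
  m = 0111 → c = 0111000, weight = 3.
  m = 1111 → c = 1100110, weight = 4.
Tally weights:
  weight 0: 1 codewords.
  weight 1: 1 codewords.
  weight 2: 1 codewords.
  weight 3: 4 codewords.
  weight 4: 5 codewords.
  weight 5: 3 codewords.
  weight 6: 1 codewords.
Minimum distance d = smallest w > 0 with A_w > 0 = 1.
Sanity: Σ A_w = 16 = 2^4 = 16 ✓.


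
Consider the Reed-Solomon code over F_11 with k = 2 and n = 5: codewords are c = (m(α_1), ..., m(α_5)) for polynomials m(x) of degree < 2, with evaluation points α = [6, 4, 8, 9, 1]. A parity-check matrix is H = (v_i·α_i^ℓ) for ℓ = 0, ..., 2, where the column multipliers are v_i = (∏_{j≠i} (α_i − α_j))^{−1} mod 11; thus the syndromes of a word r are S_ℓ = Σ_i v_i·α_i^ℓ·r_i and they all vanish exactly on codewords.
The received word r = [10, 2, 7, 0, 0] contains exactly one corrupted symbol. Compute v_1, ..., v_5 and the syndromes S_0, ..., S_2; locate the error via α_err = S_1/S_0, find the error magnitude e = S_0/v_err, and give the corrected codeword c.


S = (8, 8, 8), error at position 5, error magnitude e = 10, c = [10, 2, 7, 0, 1].

Step 1: column multipliers v_i = (∏_{j≠i}(α_i − α_j))^{−1} mod 11.
  i = 1 (α = 6): (6−4)(6−8)(6−9)(6−1) = 2·(−2)·(−3)·5 = 60 ≡ 5, so v_1 = 5^{−1} = 9 (mod 11).
  i = 2 (α = 4): (4−6)(4−8)(4−9)(4−1) = (−2)·(−4)·(−5)·3 = −120 ≡ 1, so v_2 = 1^{−1} = 1 (mod 11).
  i = 3 (α = 8): (8−6)(8−4)(8−9)(8−1) = 2·4·(−1)·7 = −56 ≡ 10, so v_3 = 10^{−1} = 10 (mod 11).
  i = 4 (α = 9): (9−6)(9−4)(9−8)(9−1) = 3·5·1·8 = 120 ≡ 10, so v_4 = 10^{−1} = 10 (mod 11).
  i = 5 (α = 1): (1−6)(1−4)(1−8)(1−9) = (−5)·(−3)·(−7)·(−8) = 840 ≡ 4, so v_5 = 4^{−1} = 3 (mod 11).
  v = [9, 1, 10, 10, 3].
Step 2: syndromes of r = [10, 2, 7, 0, 0] (all sums mod 11).
  S_0 = Σ v_i r_i = 9·10 + 1·2 + 10·7 + 10·0 + 3·0 = 162 ≡ 8.
  S_1 = Σ v_i α_i r_i = 9·6·10 + 1·4·2 + 10·8·7 + 10·9·0 + 3·1·0 = 1108 ≡ 8.
  α_i^2 mod 11 = [3, 5, 9, 4, 1].
  S_2 = Σ v_i α_i^2 r_i = 9·3·10 + 1·5·2 + 10·9·7 + 10·4·0 + 3·1·0 = 910 ≡ 8.
  S = (8, 8, 8) ≠ 0, so r is not a codeword (an error is present).
Step 3: locate the error. For a single error e at position i, S_ℓ = v_i·e·α_i^ℓ, so α_err = S_1/S_0.
  S_0^{−1} = 8^{−1} = 7 (mod 11), so α_err = 8·7 = 56 ≡ 1 = α_5. Error position i = 5.
  Consistency check: S_2/S_1 = 8·7 = 56 ≡ 1 = α_err ✓ (single-error assumption holds).
Step 4: error magnitude e = S_0/v_5 = S_0·∏_{j≠5}(α_5 − α_j) = 8·4 = 32 ≡ 10 (mod 11).
Step 5: correct position 5: c_5 = r_5 − e = 0 − 10 ≡ 1 (mod 11). Hence c = [10, 2, 7, 0, 1].
  Check: interpolating c through the α_i gives m(x) = 8 + 4·x (degree < 2) with m(α_i) = c_i for every i, so c is indeed a codeword.
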